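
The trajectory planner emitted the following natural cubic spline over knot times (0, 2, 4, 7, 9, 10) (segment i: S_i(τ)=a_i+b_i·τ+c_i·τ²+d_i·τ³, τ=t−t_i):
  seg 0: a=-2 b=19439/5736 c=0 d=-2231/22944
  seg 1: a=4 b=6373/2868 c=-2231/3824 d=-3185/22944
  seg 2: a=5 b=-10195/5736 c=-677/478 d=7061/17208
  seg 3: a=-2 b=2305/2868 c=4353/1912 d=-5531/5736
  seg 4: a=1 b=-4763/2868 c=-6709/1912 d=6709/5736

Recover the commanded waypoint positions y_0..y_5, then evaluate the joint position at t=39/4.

y_0=-2 y_1=4 y_2=5 y_3=-2 y_4=1 y_5=-3
S(39/4) = -211191/122368

y_0 = S_0(0) = a_0 = -2
y_1 = S_1(0) = a_1 = 4
y_2 = S_2(0) = a_2 = 5
y_3 = S_3(0) = a_3 = -2
y_4 = S_4(0) = a_4 = 1
y_5 = S_4(1) = -3
t_q=39/4 is in segment 4 (τ=3/4); S_4(τ)=-211191/122368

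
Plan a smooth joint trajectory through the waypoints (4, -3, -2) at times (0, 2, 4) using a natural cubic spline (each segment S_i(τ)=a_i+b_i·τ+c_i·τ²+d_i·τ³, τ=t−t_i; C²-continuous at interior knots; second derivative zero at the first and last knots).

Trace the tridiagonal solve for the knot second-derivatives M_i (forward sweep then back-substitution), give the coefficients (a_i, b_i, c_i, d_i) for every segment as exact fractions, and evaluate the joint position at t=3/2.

Δ: Δ0=-7/2, Δ1=1/2
row 1: diag=8, rhs=24; c'=1/4, d'=3
back: M1=3
M: M0=0, M1=3, M2=0
seg 0: a=4, c=M0/2=0, d=(M1−M0)/(6·2)=1/4, b=Δ0−h0·(2M0+M1)/6=-9/2
seg 1: a=-3, c=M1/2=3/2, d=(M2−M1)/(6·2)=-1/4, b=Δ1−h1·(2M1+M2)/6=-3/2
t_q=3/2 → seg 0, τ=3/2; S=4+-9/2·τ+0·τ²+1/4·τ³=-61/32

  seg 0: a=4 b=-9/2 c=0 d=1/4
  seg 1: a=-3 b=-3/2 c=3/2 d=-1/4
S(3/2) = -61/32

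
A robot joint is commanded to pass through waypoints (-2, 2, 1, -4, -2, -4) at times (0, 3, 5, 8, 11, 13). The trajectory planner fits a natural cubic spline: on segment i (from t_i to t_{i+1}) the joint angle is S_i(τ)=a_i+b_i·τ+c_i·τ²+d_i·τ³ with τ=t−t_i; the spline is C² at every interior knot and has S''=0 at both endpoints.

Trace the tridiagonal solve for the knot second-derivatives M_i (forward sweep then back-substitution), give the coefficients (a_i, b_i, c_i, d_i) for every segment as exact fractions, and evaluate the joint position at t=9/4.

  seg 0: a=-2 b=5777/3252 c=0 d=-1441/29268
  seg 1: a=2 b=727/1626 c=-1441/3252 d=-33/2168
  seg 2: a=1 b=-1226/813 c=-869/1626 d=87/542
  seg 3: a=-4 b=-619/1626 c=740/813 d=-2737/14634
  seg 4: a=-2 b=25/813 c=-419/542 d=419/3252
S(9/4) = 99637/69376

Δ: Δ0=4/3, Δ1=-1/2, Δ2=-5/3, Δ3=2/3, Δ4=-1
row 1: diag=10, rhs=-11; c'=1/5, d'=-11/10
row 2: denom=10−2·1/5=48/5; d'=(-7−2·-11/10)/(48/5)=-1/2
row 3: denom=12−3·5/16=177/16; d'=(14−3·-1/2)/(177/16)=248/177
row 4: denom=10−3·16/59=542/59; d'=(-10−3·248/177)/(542/59)=-419/271
back: M4=-419/271
back: M3=248/177−16/59·-419/271=1480/813
back: M2=-1/2−5/16·1480/813=-869/813
back: M1=-11/10−1/5·-869/813=-1441/1626
M: M0=0, M1=-1441/1626, M2=-869/813, M3=1480/813, M4=-419/271, M5=0
seg 0: a=-2, c=M0/2=0, d=(M1−M0)/(6·3)=-1441/29268, b=Δ0−h0·(2M0+M1)/6=5777/3252
seg 1: a=2, c=M1/2=-1441/3252, d=(M2−M1)/(6·2)=-33/2168, b=Δ1−h1·(2M1+M2)/6=727/1626
seg 2: a=1, c=M2/2=-869/1626, d=(M3−M2)/(6·3)=87/542, b=Δ2−h2·(2M2+M3)/6=-1226/813
seg 3: a=-4, c=M3/2=740/813, d=(M4−M3)/(6·3)=-2737/14634, b=Δ3−h3·(2M3+M4)/6=-619/1626
seg 4: a=-2, c=M4/2=-419/542, d=(M5−M4)/(6·2)=419/3252, b=Δ4−h4·(2M4+M5)/6=25/813
t_q=9/4 → seg 0, τ=9/4; S=-2+5777/3252·τ+0·τ²+-1441/29268·τ³=99637/69376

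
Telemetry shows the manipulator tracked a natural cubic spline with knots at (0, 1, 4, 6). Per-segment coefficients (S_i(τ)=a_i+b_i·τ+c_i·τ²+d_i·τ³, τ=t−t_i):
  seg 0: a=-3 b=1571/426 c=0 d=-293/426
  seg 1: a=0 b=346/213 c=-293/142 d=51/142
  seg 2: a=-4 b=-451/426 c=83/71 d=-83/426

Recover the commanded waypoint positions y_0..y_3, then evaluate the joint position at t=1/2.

y_0 = S_0(0) = a_0 = -3
y_1 = S_1(0) = a_1 = 0
y_2 = S_2(0) = a_2 = -4
y_3 = S_2(2) = -3
t_q=1/2 is in segment 0 (τ=1/2); S_0(τ)=-1411/1136

y_0=-3 y_1=0 y_2=-4 y_3=-3
S(1/2) = -1411/1136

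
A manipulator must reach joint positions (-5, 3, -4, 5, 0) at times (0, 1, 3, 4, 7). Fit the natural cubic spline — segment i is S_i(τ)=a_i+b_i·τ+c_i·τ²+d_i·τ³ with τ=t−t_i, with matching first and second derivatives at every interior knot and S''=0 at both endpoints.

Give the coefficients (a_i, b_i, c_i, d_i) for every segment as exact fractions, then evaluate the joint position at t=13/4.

  seg 0: a=-5 b=16571/1500 c=0 d=-4571/1500
  seg 1: a=3 b=1429/750 c=-4571/500 d=9659/3000
  seg 2: a=-4 b=298/75 c=1272/125 d=-1931/375
  seg 3: a=5 b=3329/375 c=-659/125 d=659/1125
S(13/4) = -19609/8000

Δ: Δ0=8, Δ1=-7/2, Δ2=9, Δ3=-5/3
row 1: diag=6, rhs=-69; c'=1/3, d'=-23/2
row 2: denom=6−2·1/3=16/3; d'=(75−2·-23/2)/(16/3)=147/8
row 3: denom=8−1·3/16=125/16; d'=(-64−1·147/8)/(125/16)=-1318/125
back: M3=-1318/125
back: M2=147/8−3/16·-1318/125=2544/125
back: M1=-23/2−1/3·2544/125=-4571/250
M: M0=0, M1=-4571/250, M2=2544/125, M3=-1318/125, M4=0
seg 0: a=-5, c=M0/2=0, d=(M1−M0)/(6·1)=-4571/1500, b=Δ0−h0·(2M0+M1)/6=16571/1500
seg 1: a=3, c=M1/2=-4571/500, d=(M2−M1)/(6·2)=9659/3000, b=Δ1−h1·(2M1+M2)/6=1429/750
seg 2: a=-4, c=M2/2=1272/125, d=(M3−M2)/(6·1)=-1931/375, b=Δ2−h2·(2M2+M3)/6=298/75
seg 3: a=5, c=M3/2=-659/125, d=(M4−M3)/(6·3)=659/1125, b=Δ3−h3·(2M3+M4)/6=3329/375
t_q=13/4 → seg 2, τ=1/4; S=-4+298/75·τ+1272/125·τ²+-1931/375·τ³=-19609/8000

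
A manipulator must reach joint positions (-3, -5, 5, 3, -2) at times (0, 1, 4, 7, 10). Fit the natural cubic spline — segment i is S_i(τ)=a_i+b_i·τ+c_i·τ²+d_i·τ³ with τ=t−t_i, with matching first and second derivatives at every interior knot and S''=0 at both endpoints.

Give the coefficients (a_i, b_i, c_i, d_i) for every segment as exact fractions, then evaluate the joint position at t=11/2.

  seg 0: a=-3 b=-311/108 c=0 d=95/108
  seg 1: a=-5 b=-13/54 c=95/36 d=-469/972
  seg 2: a=5 b=277/108 c=-46/27 d=203/972
  seg 3: a=3 b=-109/54 c=19/108 d=-19/972
S(11/2) = 183/32

Δ: Δ0=-2, Δ1=10/3, Δ2=-2/3, Δ3=-5/3
row 1: diag=8, rhs=32; c'=3/8, d'=4
row 2: denom=12−3·3/8=87/8; d'=(-24−3·4)/(87/8)=-96/29
row 3: denom=12−3·8/29=324/29; d'=(-6−3·-96/29)/(324/29)=19/54
back: M3=19/54
back: M2=-96/29−8/29·19/54=-92/27
back: M1=4−3/8·-92/27=95/18
M: M0=0, M1=95/18, M2=-92/27, M3=19/54, M4=0
seg 0: a=-3, c=M0/2=0, d=(M1−M0)/(6·1)=95/108, b=Δ0−h0·(2M0+M1)/6=-311/108
seg 1: a=-5, c=M1/2=95/36, d=(M2−M1)/(6·3)=-469/972, b=Δ1−h1·(2M1+M2)/6=-13/54
seg 2: a=5, c=M2/2=-46/27, d=(M3−M2)/(6·3)=203/972, b=Δ2−h2·(2M2+M3)/6=277/108
seg 3: a=3, c=M3/2=19/108, d=(M4−M3)/(6·3)=-19/972, b=Δ3−h3·(2M3+M4)/6=-109/54
t_q=11/2 → seg 2, τ=3/2; S=5+277/108·τ+-46/27·τ²+203/972·τ³=183/32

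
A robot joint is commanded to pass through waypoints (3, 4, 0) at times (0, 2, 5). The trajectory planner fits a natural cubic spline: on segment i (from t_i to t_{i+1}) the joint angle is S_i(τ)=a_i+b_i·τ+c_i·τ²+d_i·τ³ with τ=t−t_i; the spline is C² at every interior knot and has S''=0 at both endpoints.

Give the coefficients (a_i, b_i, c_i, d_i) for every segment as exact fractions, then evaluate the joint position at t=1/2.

Δ: Δ0=1/2, Δ1=-4/3
row 1: diag=10, rhs=-11; c'=3/10, d'=-11/10
back: M1=-11/10
M: M0=0, M1=-11/10, M2=0
seg 0: a=3, c=M0/2=0, d=(M1−M0)/(6·2)=-11/120, b=Δ0−h0·(2M0+M1)/6=13/15
seg 1: a=4, c=M1/2=-11/20, d=(M2−M1)/(6·3)=11/180, b=Δ1−h1·(2M1+M2)/6=-7/30
t_q=1/2 → seg 0, τ=1/2; S=3+13/15·τ+0·τ²+-11/120·τ³=219/64

  seg 0: a=3 b=13/15 c=0 d=-11/120
  seg 1: a=4 b=-7/30 c=-11/20 d=11/180
S(1/2) = 219/64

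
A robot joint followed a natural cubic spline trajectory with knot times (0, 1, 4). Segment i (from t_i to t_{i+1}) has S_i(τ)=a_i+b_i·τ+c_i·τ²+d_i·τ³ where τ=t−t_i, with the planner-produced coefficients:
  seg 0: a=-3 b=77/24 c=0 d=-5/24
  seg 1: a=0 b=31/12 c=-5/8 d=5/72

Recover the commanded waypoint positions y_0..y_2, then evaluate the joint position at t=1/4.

y_0 = S_0(0) = a_0 = -3
y_1 = S_1(0) = a_1 = 0
y_2 = S_1(3) = 4
t_q=1/4 is in segment 0 (τ=1/4); S_0(τ)=-1127/512

y_0=-3 y_1=0 y_2=4
S(1/4) = -1127/512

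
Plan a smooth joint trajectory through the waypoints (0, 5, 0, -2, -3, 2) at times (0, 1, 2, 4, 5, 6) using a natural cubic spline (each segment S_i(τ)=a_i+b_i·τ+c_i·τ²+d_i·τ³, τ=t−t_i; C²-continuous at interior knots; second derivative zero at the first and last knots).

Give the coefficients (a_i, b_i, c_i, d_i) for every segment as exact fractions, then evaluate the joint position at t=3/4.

Δ: Δ0=5, Δ1=-5, Δ2=-1, Δ3=-1, Δ4=5
row 1: diag=4, rhs=-60; c'=1/4, d'=-15
row 2: denom=6−1·1/4=23/4; d'=(24−1·-15)/(23/4)=156/23
row 3: denom=6−2·8/23=122/23; d'=(0−2·156/23)/(122/23)=-156/61
row 4: denom=4−1·23/122=465/122; d'=(36−1·-156/61)/(465/122)=1568/155
back: M4=1568/155
back: M3=-156/61−23/122·1568/155=-692/155
back: M2=156/23−8/23·-692/155=1292/155
back: M1=-15−1/4·1292/155=-2648/155
M: M0=0, M1=-2648/155, M2=1292/155, M3=-692/155, M4=1568/155, M5=0
seg 0: a=0, c=M0/2=0, d=(M1−M0)/(6·1)=-1324/465, b=Δ0−h0·(2M0+M1)/6=3649/465
seg 1: a=5, c=M1/2=-1324/155, d=(M2−M1)/(6·1)=394/93, b=Δ1−h1·(2M1+M2)/6=-323/465
seg 2: a=0, c=M2/2=646/155, d=(M3−M2)/(6·2)=-16/15, b=Δ2−h2·(2M2+M3)/6=-2357/465
seg 3: a=-2, c=M3/2=-346/155, d=(M4−M3)/(6·1)=226/93, b=Δ3−h3·(2M3+M4)/6=-557/465
seg 4: a=-3, c=M4/2=784/155, d=(M5−M4)/(6·1)=-784/465, b=Δ4−h4·(2M4+M5)/6=757/465
t_q=3/4 → seg 0, τ=3/4; S=0+3649/465·τ+0·τ²+-1324/465·τ³=11617/2480

  seg 0: a=0 b=3649/465 c=0 d=-1324/465
  seg 1: a=5 b=-323/465 c=-1324/155 d=394/93
  seg 2: a=0 b=-2357/465 c=646/155 d=-16/15
  seg 3: a=-2 b=-557/465 c=-346/155 d=226/93
  seg 4: a=-3 b=757/465 c=784/155 d=-784/465
S(3/4) = 11617/2480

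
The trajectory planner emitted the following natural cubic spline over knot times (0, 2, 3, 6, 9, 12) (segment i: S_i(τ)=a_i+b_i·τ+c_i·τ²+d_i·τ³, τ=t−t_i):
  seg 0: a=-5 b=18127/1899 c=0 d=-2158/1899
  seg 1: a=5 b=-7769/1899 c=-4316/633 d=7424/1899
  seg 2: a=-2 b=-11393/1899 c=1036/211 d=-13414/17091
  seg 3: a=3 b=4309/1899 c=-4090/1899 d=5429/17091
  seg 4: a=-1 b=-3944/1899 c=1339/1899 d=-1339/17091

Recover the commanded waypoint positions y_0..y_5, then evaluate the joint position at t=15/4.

y_0=-5 y_1=5 y_2=-2 y_3=3 y_4=-1 y_5=-3
S(15/4) = -27473/6752

y_0 = S_0(0) = a_0 = -5
y_1 = S_1(0) = a_1 = 5
y_2 = S_2(0) = a_2 = -2
y_3 = S_3(0) = a_3 = 3
y_4 = S_4(0) = a_4 = -1
y_5 = S_4(3) = -3
t_q=15/4 is in segment 2 (τ=3/4); S_2(τ)=-27473/6752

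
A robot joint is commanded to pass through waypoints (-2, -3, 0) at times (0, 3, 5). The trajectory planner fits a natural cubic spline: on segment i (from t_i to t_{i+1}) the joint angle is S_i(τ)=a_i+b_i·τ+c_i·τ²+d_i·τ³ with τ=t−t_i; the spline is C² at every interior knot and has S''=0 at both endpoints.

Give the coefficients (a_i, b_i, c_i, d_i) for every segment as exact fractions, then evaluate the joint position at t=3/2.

  seg 0: a=-2 b=-53/60 c=0 d=11/180
  seg 1: a=-3 b=23/30 c=11/20 d=-11/120
S(3/2) = -499/160

Δ: Δ0=-1/3, Δ1=3/2
row 1: diag=10, rhs=11; c'=1/5, d'=11/10
back: M1=11/10
M: M0=0, M1=11/10, M2=0
seg 0: a=-2, c=M0/2=0, d=(M1−M0)/(6·3)=11/180, b=Δ0−h0·(2M0+M1)/6=-53/60
seg 1: a=-3, c=M1/2=11/20, d=(M2−M1)/(6·2)=-11/120, b=Δ1−h1·(2M1+M2)/6=23/30
t_q=3/2 → seg 0, τ=3/2; S=-2+-53/60·τ+0·τ²+11/180·τ³=-499/160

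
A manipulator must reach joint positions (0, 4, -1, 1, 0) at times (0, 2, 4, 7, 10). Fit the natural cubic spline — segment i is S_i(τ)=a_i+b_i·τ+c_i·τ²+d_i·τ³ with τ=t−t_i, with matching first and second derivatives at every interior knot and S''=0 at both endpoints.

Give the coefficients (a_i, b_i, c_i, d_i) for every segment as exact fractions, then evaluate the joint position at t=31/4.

Δ: Δ0=2, Δ1=-5/2, Δ2=2/3, Δ3=-1/3
row 1: diag=8, rhs=-27; c'=1/4, d'=-27/8
row 2: denom=10−2·1/4=19/2; d'=(19−2·-27/8)/(19/2)=103/38
row 3: denom=12−3·6/19=210/19; d'=(-6−3·103/38)/(210/19)=-179/140
back: M3=-179/140
back: M2=103/38−6/19·-179/140=109/35
back: M1=-27/8−1/4·109/35=-1163/280
M: M0=0, M1=-1163/280, M2=109/35, M3=-179/140, M4=0
seg 0: a=0, c=M0/2=0, d=(M1−M0)/(6·2)=-1163/3360, b=Δ0−h0·(2M0+M1)/6=2843/840
seg 1: a=4, c=M1/2=-1163/560, d=(M2−M1)/(6·2)=407/672, b=Δ1−h1·(2M1+M2)/6=-323/420
seg 2: a=-1, c=M2/2=109/70, d=(M3−M2)/(6·3)=-41/168, b=Δ2−h2·(2M2+M3)/6=-217/120
seg 3: a=1, c=M3/2=-179/280, d=(M4−M3)/(6·3)=179/2520, b=Δ3−h3·(2M3+M4)/6=397/420
t_q=31/4 → seg 3, τ=3/4; S=1+397/420·τ+-179/280·τ²+179/2520·τ³=3531/2560

  seg 0: a=0 b=2843/840 c=0 d=-1163/3360
  seg 1: a=4 b=-323/420 c=-1163/560 d=407/672
  seg 2: a=-1 b=-217/120 c=109/70 d=-41/168
  seg 3: a=1 b=397/420 c=-179/280 d=179/2520
S(31/4) = 3531/2560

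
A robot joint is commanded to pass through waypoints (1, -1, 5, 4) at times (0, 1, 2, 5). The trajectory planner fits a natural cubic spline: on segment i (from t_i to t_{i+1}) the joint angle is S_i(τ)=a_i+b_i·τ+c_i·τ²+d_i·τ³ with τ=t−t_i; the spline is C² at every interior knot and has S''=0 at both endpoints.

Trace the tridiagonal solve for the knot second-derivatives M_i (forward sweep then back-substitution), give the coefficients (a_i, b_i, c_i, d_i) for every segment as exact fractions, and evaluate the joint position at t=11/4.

Δ: Δ0=-2, Δ1=6, Δ2=-1/3
row 1: diag=4, rhs=48; c'=1/4, d'=12
row 2: denom=8−1·1/4=31/4; d'=(-38−1·12)/(31/4)=-200/31
back: M2=-200/31
back: M1=12−1/4·-200/31=422/31
M: M0=0, M1=422/31, M2=-200/31, M3=0
seg 0: a=1, c=M0/2=0, d=(M1−M0)/(6·1)=211/93, b=Δ0−h0·(2M0+M1)/6=-397/93
seg 1: a=-1, c=M1/2=211/31, d=(M2−M1)/(6·1)=-311/93, b=Δ1−h1·(2M1+M2)/6=236/93
seg 2: a=5, c=M2/2=-100/31, d=(M3−M2)/(6·3)=100/279, b=Δ2−h2·(2M2+M3)/6=569/93
t_q=11/4 → seg 2, τ=3/4; S=5+569/93·τ+-100/31·τ²+100/279·τ³=3931/496

  seg 0: a=1 b=-397/93 c=0 d=211/93
  seg 1: a=-1 b=236/93 c=211/31 d=-311/93
  seg 2: a=5 b=569/93 c=-100/31 d=100/279
S(11/4) = 3931/496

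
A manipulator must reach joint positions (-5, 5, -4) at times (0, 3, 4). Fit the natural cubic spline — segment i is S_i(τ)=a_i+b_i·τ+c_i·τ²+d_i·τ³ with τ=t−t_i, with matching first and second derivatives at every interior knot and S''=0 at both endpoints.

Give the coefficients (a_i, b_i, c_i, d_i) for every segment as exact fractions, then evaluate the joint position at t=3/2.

  seg 0: a=-5 b=191/24 c=0 d=-37/72
  seg 1: a=5 b=-71/12 c=-37/8 d=37/24
S(3/2) = 333/64

Δ: Δ0=10/3, Δ1=-9
row 1: diag=8, rhs=-74; c'=1/8, d'=-37/4
back: M1=-37/4
M: M0=0, M1=-37/4, M2=0
seg 0: a=-5, c=M0/2=0, d=(M1−M0)/(6·3)=-37/72, b=Δ0−h0·(2M0+M1)/6=191/24
seg 1: a=5, c=M1/2=-37/8, d=(M2−M1)/(6·1)=37/24, b=Δ1−h1·(2M1+M2)/6=-71/12
t_q=3/2 → seg 0, τ=3/2; S=-5+191/24·τ+0·τ²+-37/72·τ³=333/64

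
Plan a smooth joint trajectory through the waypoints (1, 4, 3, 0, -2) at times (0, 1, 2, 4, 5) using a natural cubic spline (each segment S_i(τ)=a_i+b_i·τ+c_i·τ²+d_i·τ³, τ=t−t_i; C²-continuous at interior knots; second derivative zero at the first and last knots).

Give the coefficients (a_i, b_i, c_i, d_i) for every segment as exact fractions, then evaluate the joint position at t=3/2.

Δ: Δ0=3, Δ1=-1, Δ2=-3/2, Δ3=-2
row 1: diag=4, rhs=-24; c'=1/4, d'=-6
row 2: denom=6−1·1/4=23/4; d'=(-3−1·-6)/(23/4)=12/23
row 3: denom=6−2·8/23=122/23; d'=(-3−2·12/23)/(122/23)=-93/122
back: M3=-93/122
back: M2=12/23−8/23·-93/122=48/61
back: M1=-6−1/4·48/61=-378/61
M: M0=0, M1=-378/61, M2=48/61, M3=-93/122, M4=0
seg 0: a=1, c=M0/2=0, d=(M1−M0)/(6·1)=-63/61, b=Δ0−h0·(2M0+M1)/6=246/61
seg 1: a=4, c=M1/2=-189/61, d=(M2−M1)/(6·1)=71/61, b=Δ1−h1·(2M1+M2)/6=57/61
seg 2: a=3, c=M2/2=24/61, d=(M3−M2)/(6·2)=-63/488, b=Δ2−h2·(2M2+M3)/6=-108/61
seg 3: a=0, c=M3/2=-93/244, d=(M4−M3)/(6·1)=31/244, b=Δ3−h3·(2M3+M4)/6=-213/122
t_q=3/2 → seg 1, τ=1/2; S=4+57/61·τ+-189/61·τ²+71/61·τ³=1873/488

  seg 0: a=1 b=246/61 c=0 d=-63/61
  seg 1: a=4 b=57/61 c=-189/61 d=71/61
  seg 2: a=3 b=-108/61 c=24/61 d=-63/488
  seg 3: a=0 b=-213/122 c=-93/244 d=31/244
S(3/2) = 1873/488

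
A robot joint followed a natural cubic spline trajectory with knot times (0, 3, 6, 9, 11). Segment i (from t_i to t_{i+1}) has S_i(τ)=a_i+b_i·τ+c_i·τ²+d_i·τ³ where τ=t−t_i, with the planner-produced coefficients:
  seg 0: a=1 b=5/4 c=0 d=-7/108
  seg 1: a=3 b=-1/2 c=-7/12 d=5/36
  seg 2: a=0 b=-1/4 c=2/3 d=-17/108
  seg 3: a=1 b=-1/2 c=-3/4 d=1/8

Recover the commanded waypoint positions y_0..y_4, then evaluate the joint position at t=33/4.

y_0 = S_0(0) = a_0 = 1
y_1 = S_1(0) = a_1 = 3
y_2 = S_2(0) = a_2 = 0
y_3 = S_3(0) = a_3 = 1
y_4 = S_3(2) = -2
t_q=33/4 is in segment 2 (τ=9/4); S_2(τ)=261/256

y_0=1 y_1=3 y_2=0 y_3=1 y_4=-2
S(33/4) = 261/256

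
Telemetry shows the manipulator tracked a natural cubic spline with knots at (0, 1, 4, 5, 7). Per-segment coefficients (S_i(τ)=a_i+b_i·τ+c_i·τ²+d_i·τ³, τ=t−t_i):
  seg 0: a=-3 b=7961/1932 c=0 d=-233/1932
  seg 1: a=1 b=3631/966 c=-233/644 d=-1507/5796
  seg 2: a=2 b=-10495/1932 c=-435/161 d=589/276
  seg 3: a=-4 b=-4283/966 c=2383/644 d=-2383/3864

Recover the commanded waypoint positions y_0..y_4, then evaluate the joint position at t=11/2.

y_0=-3 y_1=1 y_2=2 y_3=-4 y_4=-3
S(11/2) = -7903/1472

y_0 = S_0(0) = a_0 = -3
y_1 = S_1(0) = a_1 = 1
y_2 = S_2(0) = a_2 = 2
y_3 = S_3(0) = a_3 = -4
y_4 = S_3(2) = -3
t_q=11/2 is in segment 3 (τ=1/2); S_3(τ)=-7903/1472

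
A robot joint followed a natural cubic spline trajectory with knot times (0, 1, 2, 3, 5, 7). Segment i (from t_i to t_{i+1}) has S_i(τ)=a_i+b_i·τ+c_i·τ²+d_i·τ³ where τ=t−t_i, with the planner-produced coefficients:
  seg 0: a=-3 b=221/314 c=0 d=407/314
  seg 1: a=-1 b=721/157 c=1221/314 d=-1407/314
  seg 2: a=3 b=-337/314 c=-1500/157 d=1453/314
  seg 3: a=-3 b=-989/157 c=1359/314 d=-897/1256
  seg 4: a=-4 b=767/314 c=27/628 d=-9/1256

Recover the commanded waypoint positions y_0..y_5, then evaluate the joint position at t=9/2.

y_0=-3 y_1=-1 y_2=3 y_3=-3 y_4=-4 y_5=1
S(9/2) = -51459/10048

y_0 = S_0(0) = a_0 = -3
y_1 = S_1(0) = a_1 = -1
y_2 = S_2(0) = a_2 = 3
y_3 = S_3(0) = a_3 = -3
y_4 = S_4(0) = a_4 = -4
y_5 = S_4(2) = 1
t_q=9/2 is in segment 3 (τ=3/2); S_3(τ)=-51459/10048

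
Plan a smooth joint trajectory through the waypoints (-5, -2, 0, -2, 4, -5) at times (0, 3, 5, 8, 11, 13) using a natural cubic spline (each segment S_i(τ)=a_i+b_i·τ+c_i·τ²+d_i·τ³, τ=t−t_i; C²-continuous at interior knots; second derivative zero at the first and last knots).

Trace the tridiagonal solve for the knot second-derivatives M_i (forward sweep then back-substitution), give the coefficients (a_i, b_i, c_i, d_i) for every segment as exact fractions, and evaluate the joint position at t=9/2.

  seg 0: a=-5 b=2605/3252 c=0 d=647/29268
  seg 1: a=-2 b=2273/1626 c=647/3252 d=-647/3252
  seg 2: a=0 b=-105/542 c=-3235/3252 d=8167/29268
  seg 3: a=-2 b=1487/1084 c=411/271 d=-1417/3252
  seg 4: a=4 b=-701/542 c=-2607/1084 d=869/2168
S(9/2) = -1101/8672

Δ: Δ0=1, Δ1=1, Δ2=-2/3, Δ3=2, Δ4=-9/2
row 1: diag=10, rhs=0; c'=1/5, d'=0
row 2: denom=10−2·1/5=48/5; d'=(-10−2·0)/(48/5)=-25/24
row 3: denom=12−3·5/16=177/16; d'=(16−3·-25/24)/(177/16)=102/59
row 4: denom=10−3·16/59=542/59; d'=(-39−3·102/59)/(542/59)=-2607/542
back: M4=-2607/542
back: M3=102/59−16/59·-2607/542=822/271
back: M2=-25/24−5/16·822/271=-3235/1626
back: M1=0−1/5·-3235/1626=647/1626
M: M0=0, M1=647/1626, M2=-3235/1626, M3=822/271, M4=-2607/542, M5=0
seg 0: a=-5, c=M0/2=0, d=(M1−M0)/(6·3)=647/29268, b=Δ0−h0·(2M0+M1)/6=2605/3252
seg 1: a=-2, c=M1/2=647/3252, d=(M2−M1)/(6·2)=-647/3252, b=Δ1−h1·(2M1+M2)/6=2273/1626
seg 2: a=0, c=M2/2=-3235/3252, d=(M3−M2)/(6·3)=8167/29268, b=Δ2−h2·(2M2+M3)/6=-105/542
seg 3: a=-2, c=M3/2=411/271, d=(M4−M3)/(6·3)=-1417/3252, b=Δ3−h3·(2M3+M4)/6=1487/1084
seg 4: a=4, c=M4/2=-2607/1084, d=(M5−M4)/(6·2)=869/2168, b=Δ4−h4·(2M4+M5)/6=-701/542
t_q=9/2 → seg 1, τ=3/2; S=-2+2273/1626·τ+647/3252·τ²+-647/3252·τ³=-1101/8672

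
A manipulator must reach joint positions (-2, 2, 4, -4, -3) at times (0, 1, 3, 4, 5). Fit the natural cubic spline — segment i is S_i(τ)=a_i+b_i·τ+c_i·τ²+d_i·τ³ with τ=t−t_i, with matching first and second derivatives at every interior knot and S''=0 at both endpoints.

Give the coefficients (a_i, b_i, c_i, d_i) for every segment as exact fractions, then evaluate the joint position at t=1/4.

  seg 0: a=-2 b=467/122 c=0 d=21/122
  seg 1: a=2 b=265/61 c=63/122 d=-267/244
  seg 2: a=4 b=-410/61 c=-369/61 d=291/61
  seg 3: a=-4 b=-275/61 c=504/61 d=-168/61
S(1/4) = -8123/7808

Δ: Δ0=4, Δ1=1, Δ2=-8, Δ3=1
row 1: diag=6, rhs=-18; c'=1/3, d'=-3
row 2: denom=6−2·1/3=16/3; d'=(-54−2·-3)/(16/3)=-9
row 3: denom=4−1·3/16=61/16; d'=(54−1·-9)/(61/16)=1008/61
back: M3=1008/61
back: M2=-9−3/16·1008/61=-738/61
back: M1=-3−1/3·-738/61=63/61
M: M0=0, M1=63/61, M2=-738/61, M3=1008/61, M4=0
seg 0: a=-2, c=M0/2=0, d=(M1−M0)/(6·1)=21/122, b=Δ0−h0·(2M0+M1)/6=467/122
seg 1: a=2, c=M1/2=63/122, d=(M2−M1)/(6·2)=-267/244, b=Δ1−h1·(2M1+M2)/6=265/61
seg 2: a=4, c=M2/2=-369/61, d=(M3−M2)/(6·1)=291/61, b=Δ2−h2·(2M2+M3)/6=-410/61
seg 3: a=-4, c=M3/2=504/61, d=(M4−M3)/(6·1)=-168/61, b=Δ3−h3·(2M3+M4)/6=-275/61
t_q=1/4 → seg 0, τ=1/4; S=-2+467/122·τ+0·τ²+21/122·τ³=-8123/7808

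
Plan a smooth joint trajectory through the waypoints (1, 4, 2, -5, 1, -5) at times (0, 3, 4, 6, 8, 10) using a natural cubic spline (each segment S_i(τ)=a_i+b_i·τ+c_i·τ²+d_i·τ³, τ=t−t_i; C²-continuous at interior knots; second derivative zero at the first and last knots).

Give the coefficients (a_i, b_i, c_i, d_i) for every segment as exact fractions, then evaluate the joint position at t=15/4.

  seg 0: a=1 b=2431/1282 c=0 d=-383/3846
  seg 1: a=4 b=-508/641 c=-1149/1282 d=-399/1282
  seg 2: a=2 b=-4511/1282 c=-1173/641 d=1179/1282
  seg 3: a=-5 b=253/1282 c=2364/641 d=-5863/5128
  seg 4: a=1 b=788/641 c=-8133/2564 d=2711/5128
S(15/4) = 227287/82048

Δ: Δ0=1, Δ1=-2, Δ2=-7/2, Δ3=3, Δ4=-3
row 1: diag=8, rhs=-18; c'=1/8, d'=-9/4
row 2: denom=6−1·1/8=47/8; d'=(-9−1·-9/4)/(47/8)=-54/47
row 3: denom=8−2·16/47=344/47; d'=(39−2·-54/47)/(344/47)=1941/344
row 4: denom=8−2·47/172=641/86; d'=(-36−2·1941/344)/(641/86)=-8133/1282
back: M4=-8133/1282
back: M3=1941/344−47/172·-8133/1282=4728/641
back: M2=-54/47−16/47·4728/641=-2346/641
back: M1=-9/4−1/8·-2346/641=-1149/641
M: M0=0, M1=-1149/641, M2=-2346/641, M3=4728/641, M4=-8133/1282, M5=0
seg 0: a=1, c=M0/2=0, d=(M1−M0)/(6·3)=-383/3846, b=Δ0−h0·(2M0+M1)/6=2431/1282
seg 1: a=4, c=M1/2=-1149/1282, d=(M2−M1)/(6·1)=-399/1282, b=Δ1−h1·(2M1+M2)/6=-508/641
seg 2: a=2, c=M2/2=-1173/641, d=(M3−M2)/(6·2)=1179/1282, b=Δ2−h2·(2M2+M3)/6=-4511/1282
seg 3: a=-5, c=M3/2=2364/641, d=(M4−M3)/(6·2)=-5863/5128, b=Δ3−h3·(2M3+M4)/6=253/1282
seg 4: a=1, c=M4/2=-8133/2564, d=(M5−M4)/(6·2)=2711/5128, b=Δ4−h4·(2M4+M5)/6=788/641
t_q=15/4 → seg 1, τ=3/4; S=4+-508/641·τ+-1149/1282·τ²+-399/1282·τ³=227287/82048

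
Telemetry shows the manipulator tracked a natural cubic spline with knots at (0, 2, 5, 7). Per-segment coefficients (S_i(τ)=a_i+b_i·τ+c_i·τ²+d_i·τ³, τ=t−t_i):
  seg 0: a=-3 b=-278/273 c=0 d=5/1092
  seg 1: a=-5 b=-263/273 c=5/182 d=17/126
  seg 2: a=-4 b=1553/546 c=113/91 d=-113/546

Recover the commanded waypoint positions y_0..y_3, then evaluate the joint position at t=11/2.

y_0 = S_0(0) = a_0 = -3
y_1 = S_1(0) = a_1 = -5
y_2 = S_2(0) = a_2 = -4
y_3 = S_2(2) = 5
t_q=11/2 is in segment 2 (τ=1/2); S_2(τ)=-477/208

y_0=-3 y_1=-5 y_2=-4 y_3=5
S(11/2) = -477/208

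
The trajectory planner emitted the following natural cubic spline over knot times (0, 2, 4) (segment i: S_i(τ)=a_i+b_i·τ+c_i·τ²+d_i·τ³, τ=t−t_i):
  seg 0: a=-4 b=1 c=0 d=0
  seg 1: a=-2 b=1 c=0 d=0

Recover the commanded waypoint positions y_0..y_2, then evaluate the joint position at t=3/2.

y_0 = S_0(0) = a_0 = -4
y_1 = S_1(0) = a_1 = -2
y_2 = S_1(2) = 0
t_q=3/2 is in segment 0 (τ=3/2); S_0(τ)=-5/2

y_0=-4 y_1=-2 y_2=0
S(3/2) = -5/2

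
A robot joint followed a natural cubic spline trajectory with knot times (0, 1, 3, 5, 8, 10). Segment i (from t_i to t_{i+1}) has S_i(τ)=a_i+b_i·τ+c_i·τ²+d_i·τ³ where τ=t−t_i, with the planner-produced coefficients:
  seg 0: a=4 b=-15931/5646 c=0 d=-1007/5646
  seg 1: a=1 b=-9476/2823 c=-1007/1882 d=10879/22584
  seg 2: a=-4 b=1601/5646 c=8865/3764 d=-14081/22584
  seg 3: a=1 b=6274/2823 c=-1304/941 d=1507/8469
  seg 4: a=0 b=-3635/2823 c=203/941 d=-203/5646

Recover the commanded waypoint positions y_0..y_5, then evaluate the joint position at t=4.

y_0=4 y_1=1 y_2=-4 y_3=1 y_4=0 y_5=-2
S(4) = -14941/7528

y_0 = S_0(0) = a_0 = 4
y_1 = S_1(0) = a_1 = 1
y_2 = S_2(0) = a_2 = -4
y_3 = S_3(0) = a_3 = 1
y_4 = S_4(0) = a_4 = 0
y_5 = S_4(2) = -2
t_q=4 is in segment 2 (τ=1); S_2(τ)=-14941/7528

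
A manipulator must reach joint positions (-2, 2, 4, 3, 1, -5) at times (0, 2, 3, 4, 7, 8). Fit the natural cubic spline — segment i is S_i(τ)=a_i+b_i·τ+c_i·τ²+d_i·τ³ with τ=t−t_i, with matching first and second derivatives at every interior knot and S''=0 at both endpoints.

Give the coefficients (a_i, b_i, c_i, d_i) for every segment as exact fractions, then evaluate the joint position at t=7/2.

Δ: Δ0=2, Δ1=2, Δ2=-1, Δ3=-2/3, Δ4=-6
row 1: diag=6, rhs=0; c'=1/6, d'=0
row 2: denom=4−1·1/6=23/6; d'=(-18−1·0)/(23/6)=-108/23
row 3: denom=8−1·6/23=178/23; d'=(2−1·-108/23)/(178/23)=77/89
row 4: denom=8−3·69/178=1217/178; d'=(-32−3·77/89)/(1217/178)=-6158/1217
back: M4=-6158/1217
back: M3=77/89−69/178·-6158/1217=3440/1217
back: M2=-108/23−6/23·3440/1217=-6612/1217
back: M1=0−1/6·-6612/1217=1102/1217
M: M0=0, M1=1102/1217, M2=-6612/1217, M3=3440/1217, M4=-6158/1217, M5=0
seg 0: a=-2, c=M0/2=0, d=(M1−M0)/(6·2)=551/7302, b=Δ0−h0·(2M0+M1)/6=6200/3651
seg 1: a=2, c=M1/2=551/1217, d=(M2−M1)/(6·1)=-3857/3651, b=Δ1−h1·(2M1+M2)/6=9506/3651
seg 2: a=4, c=M2/2=-3306/1217, d=(M3−M2)/(6·1)=5026/3651, b=Δ2−h2·(2M2+M3)/6=1241/3651
seg 3: a=3, c=M3/2=1720/1217, d=(M4−M3)/(6·3)=-4799/10953, b=Δ3−h3·(2M3+M4)/6=-3517/3651
seg 4: a=1, c=M4/2=-3079/1217, d=(M5−M4)/(6·1)=3079/3651, b=Δ4−h4·(2M4+M5)/6=-15748/3651
t_q=7/2 → seg 2, τ=1/2; S=4+1241/3651·τ+-3306/1217·τ²+5026/3651·τ³=17831/4868

  seg 0: a=-2 b=6200/3651 c=0 d=551/7302
  seg 1: a=2 b=9506/3651 c=551/1217 d=-3857/3651
  seg 2: a=4 b=1241/3651 c=-3306/1217 d=5026/3651
  seg 3: a=3 b=-3517/3651 c=1720/1217 d=-4799/10953
  seg 4: a=1 b=-15748/3651 c=-3079/1217 d=3079/3651
S(7/2) = 17831/4868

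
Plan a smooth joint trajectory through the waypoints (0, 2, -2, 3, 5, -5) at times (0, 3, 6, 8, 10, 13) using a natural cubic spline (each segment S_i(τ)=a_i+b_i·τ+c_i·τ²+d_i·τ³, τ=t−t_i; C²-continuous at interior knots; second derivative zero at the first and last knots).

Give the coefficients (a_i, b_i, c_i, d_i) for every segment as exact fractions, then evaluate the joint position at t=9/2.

  seg 0: a=0 b=1030/663 c=0 d=-196/1989
  seg 1: a=2 b=-734/663 c=-196/221 d=538/1989
  seg 2: a=-2 b=580/663 c=342/221 d=-1949/5304
  seg 3: a=3 b=3521/1326 c=-581/884 d=-113/1326
  seg 4: a=5 b=-1321/1326 c=-1033/884 d=1033/7956
S(9/2) = -657/884

Δ: Δ0=2/3, Δ1=-4/3, Δ2=5/2, Δ3=1, Δ4=-10/3
row 1: diag=12, rhs=-12; c'=1/4, d'=-1
row 2: denom=10−3·1/4=37/4; d'=(23−3·-1)/(37/4)=104/37
row 3: denom=8−2·8/37=280/37; d'=(-9−2·104/37)/(280/37)=-541/280
row 4: denom=10−2·37/140=663/70; d'=(-26−2·-541/280)/(663/70)=-1033/442
back: M4=-1033/442
back: M3=-541/280−37/140·-1033/442=-581/442
back: M2=104/37−8/37·-581/442=684/221
back: M1=-1−1/4·684/221=-392/221
M: M0=0, M1=-392/221, M2=684/221, M3=-581/442, M4=-1033/442, M5=0
seg 0: a=0, c=M0/2=0, d=(M1−M0)/(6·3)=-196/1989, b=Δ0−h0·(2M0+M1)/6=1030/663
seg 1: a=2, c=M1/2=-196/221, d=(M2−M1)/(6·3)=538/1989, b=Δ1−h1·(2M1+M2)/6=-734/663
seg 2: a=-2, c=M2/2=342/221, d=(M3−M2)/(6·2)=-1949/5304, b=Δ2−h2·(2M2+M3)/6=580/663
seg 3: a=3, c=M3/2=-581/884, d=(M4−M3)/(6·2)=-113/1326, b=Δ3−h3·(2M3+M4)/6=3521/1326
seg 4: a=5, c=M4/2=-1033/884, d=(M5−M4)/(6·3)=1033/7956, b=Δ4−h4·(2M4+M5)/6=-1321/1326
t_q=9/2 → seg 1, τ=3/2; S=2+-734/663·τ+-196/221·τ²+538/1989·τ³=-657/884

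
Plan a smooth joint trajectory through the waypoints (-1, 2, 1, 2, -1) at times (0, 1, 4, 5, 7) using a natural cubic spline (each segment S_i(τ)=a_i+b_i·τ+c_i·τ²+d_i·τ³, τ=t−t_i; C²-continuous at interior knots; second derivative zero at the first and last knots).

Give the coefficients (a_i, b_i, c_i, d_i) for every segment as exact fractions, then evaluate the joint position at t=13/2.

  seg 0: a=-1 b=6925/1932 c=0 d=-1129/1932
  seg 1: a=2 b=1769/966 c=-1129/644 d=1993/5796
  seg 2: a=1 b=1153/1932 c=216/161 d=-259/276
  seg 3: a=2 b=449/966 c=-949/644 d=949/3864
S(13/2) = 2169/10304

Δ: Δ0=3, Δ1=-1/3, Δ2=1, Δ3=-3/2
row 1: diag=8, rhs=-20; c'=3/8, d'=-5/2
row 2: denom=8−3·3/8=55/8; d'=(8−3·-5/2)/(55/8)=124/55
row 3: denom=6−1·8/55=322/55; d'=(-15−1·124/55)/(322/55)=-949/322
back: M3=-949/322
back: M2=124/55−8/55·-949/322=432/161
back: M1=-5/2−3/8·432/161=-1129/322
M: M0=0, M1=-1129/322, M2=432/161, M3=-949/322, M4=0
seg 0: a=-1, c=M0/2=0, d=(M1−M0)/(6·1)=-1129/1932, b=Δ0−h0·(2M0+M1)/6=6925/1932
seg 1: a=2, c=M1/2=-1129/644, d=(M2−M1)/(6·3)=1993/5796, b=Δ1−h1·(2M1+M2)/6=1769/966
seg 2: a=1, c=M2/2=216/161, d=(M3−M2)/(6·1)=-259/276, b=Δ2−h2·(2M2+M3)/6=1153/1932
seg 3: a=2, c=M3/2=-949/644, d=(M4−M3)/(6·2)=949/3864, b=Δ3−h3·(2M3+M4)/6=449/966
t_q=13/2 → seg 3, τ=3/2; S=2+449/966·τ+-949/644·τ²+949/3864·τ³=2169/10304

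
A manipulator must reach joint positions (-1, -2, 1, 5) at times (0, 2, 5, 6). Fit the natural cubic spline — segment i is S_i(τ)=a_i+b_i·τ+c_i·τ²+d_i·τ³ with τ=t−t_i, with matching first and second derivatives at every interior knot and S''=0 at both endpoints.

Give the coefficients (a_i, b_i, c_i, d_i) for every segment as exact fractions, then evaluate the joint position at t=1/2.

  seg 0: a=-1 b=-83/142 c=0 d=3/142
  seg 1: a=-2 b=-47/142 c=9/71 d=15/142
  seg 2: a=1 b=233/71 c=153/142 d=-51/142
S(1/2) = -1465/1136

Δ: Δ0=-1/2, Δ1=1, Δ2=4
row 1: diag=10, rhs=9; c'=3/10, d'=9/10
row 2: denom=8−3·3/10=71/10; d'=(18−3·9/10)/(71/10)=153/71
back: M2=153/71
back: M1=9/10−3/10·153/71=18/71
M: M0=0, M1=18/71, M2=153/71, M3=0
seg 0: a=-1, c=M0/2=0, d=(M1−M0)/(6·2)=3/142, b=Δ0−h0·(2M0+M1)/6=-83/142
seg 1: a=-2, c=M1/2=9/71, d=(M2−M1)/(6·3)=15/142, b=Δ1−h1·(2M1+M2)/6=-47/142
seg 2: a=1, c=M2/2=153/142, d=(M3−M2)/(6·1)=-51/142, b=Δ2−h2·(2M2+M3)/6=233/71
t_q=1/2 → seg 0, τ=1/2; S=-1+-83/142·τ+0·τ²+3/142·τ³=-1465/1136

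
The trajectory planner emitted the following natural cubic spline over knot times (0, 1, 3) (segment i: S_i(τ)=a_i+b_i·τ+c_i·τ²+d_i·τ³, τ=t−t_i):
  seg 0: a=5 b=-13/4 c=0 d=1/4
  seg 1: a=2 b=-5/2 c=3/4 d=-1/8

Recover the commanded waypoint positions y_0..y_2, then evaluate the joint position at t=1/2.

y_0=5 y_1=2 y_2=-1
S(1/2) = 109/32

y_0 = S_0(0) = a_0 = 5
y_1 = S_1(0) = a_1 = 2
y_2 = S_1(2) = -1
t_q=1/2 is in segment 0 (τ=1/2); S_0(τ)=109/32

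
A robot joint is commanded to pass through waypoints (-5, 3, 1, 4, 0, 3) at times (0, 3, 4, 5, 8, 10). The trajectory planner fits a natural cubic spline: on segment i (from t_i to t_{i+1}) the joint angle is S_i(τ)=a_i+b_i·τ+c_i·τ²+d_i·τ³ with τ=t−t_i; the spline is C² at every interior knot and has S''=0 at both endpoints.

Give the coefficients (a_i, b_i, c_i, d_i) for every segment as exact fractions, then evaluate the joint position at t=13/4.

  seg 0: a=-5 b=21425/4242 c=0 d=-3371/12726
  seg 1: a=3 b=-4457/2121 c=-3371/1414 d=10543/4242
  seg 2: a=1 b=2489/4242 c=3586/707 d=-11279/4242
  seg 3: a=4 b=5842/2121 c=-4107/1414 d=6541/12726
  seg 4: a=0 b=-3373/4242 c=1217/707 d=-1217/4242
S(13/4) = 213977/90496

Δ: Δ0=8/3, Δ1=-2, Δ2=3, Δ3=-4/3, Δ4=3/2
row 1: diag=8, rhs=-28; c'=1/8, d'=-7/2
row 2: denom=4−1·1/8=31/8; d'=(30−1·-7/2)/(31/8)=268/31
row 3: denom=8−1·8/31=240/31; d'=(-26−1·268/31)/(240/31)=-179/40
row 4: denom=10−3·31/80=707/80; d'=(17−3·-179/40)/(707/80)=2434/707
back: M4=2434/707
back: M3=-179/40−31/80·2434/707=-4107/707
back: M2=268/31−8/31·-4107/707=7172/707
back: M1=-7/2−1/8·7172/707=-3371/707
M: M0=0, M1=-3371/707, M2=7172/707, M3=-4107/707, M4=2434/707, M5=0
seg 0: a=-5, c=M0/2=0, d=(M1−M0)/(6·3)=-3371/12726, b=Δ0−h0·(2M0+M1)/6=21425/4242
seg 1: a=3, c=M1/2=-3371/1414, d=(M2−M1)/(6·1)=10543/4242, b=Δ1−h1·(2M1+M2)/6=-4457/2121
seg 2: a=1, c=M2/2=3586/707, d=(M3−M2)/(6·1)=-11279/4242, b=Δ2−h2·(2M2+M3)/6=2489/4242
seg 3: a=4, c=M3/2=-4107/1414, d=(M4−M3)/(6·3)=6541/12726, b=Δ3−h3·(2M3+M4)/6=5842/2121
seg 4: a=0, c=M4/2=1217/707, d=(M5−M4)/(6·2)=-1217/4242, b=Δ4−h4·(2M4+M5)/6=-3373/4242
t_q=13/4 → seg 1, τ=1/4; S=3+-4457/2121·τ+-3371/1414·τ²+10543/4242·τ³=213977/90496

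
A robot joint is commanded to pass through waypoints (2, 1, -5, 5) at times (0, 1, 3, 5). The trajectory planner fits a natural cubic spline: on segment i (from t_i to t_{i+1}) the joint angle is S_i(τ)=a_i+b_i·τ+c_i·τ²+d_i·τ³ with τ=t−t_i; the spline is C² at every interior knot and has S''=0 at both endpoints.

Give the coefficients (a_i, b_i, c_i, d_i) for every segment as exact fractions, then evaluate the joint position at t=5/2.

Δ: Δ0=-1, Δ1=-3, Δ2=5
row 1: diag=6, rhs=-12; c'=1/3, d'=-2
row 2: denom=8−2·1/3=22/3; d'=(48−2·-2)/(22/3)=78/11
back: M2=78/11
back: M1=-2−1/3·78/11=-48/11
M: M0=0, M1=-48/11, M2=78/11, M3=0
seg 0: a=2, c=M0/2=0, d=(M1−M0)/(6·1)=-8/11, b=Δ0−h0·(2M0+M1)/6=-3/11
seg 1: a=1, c=M1/2=-24/11, d=(M2−M1)/(6·2)=21/22, b=Δ1−h1·(2M1+M2)/6=-27/11
seg 2: a=-5, c=M2/2=39/11, d=(M3−M2)/(6·2)=-13/22, b=Δ2−h2·(2M2+M3)/6=3/11
t_q=5/2 → seg 1, τ=3/2; S=1+-27/11·τ+-24/11·τ²+21/22·τ³=-769/176

  seg 0: a=2 b=-3/11 c=0 d=-8/11
  seg 1: a=1 b=-27/11 c=-24/11 d=21/22
  seg 2: a=-5 b=3/11 c=39/11 d=-13/22
S(5/2) = -769/176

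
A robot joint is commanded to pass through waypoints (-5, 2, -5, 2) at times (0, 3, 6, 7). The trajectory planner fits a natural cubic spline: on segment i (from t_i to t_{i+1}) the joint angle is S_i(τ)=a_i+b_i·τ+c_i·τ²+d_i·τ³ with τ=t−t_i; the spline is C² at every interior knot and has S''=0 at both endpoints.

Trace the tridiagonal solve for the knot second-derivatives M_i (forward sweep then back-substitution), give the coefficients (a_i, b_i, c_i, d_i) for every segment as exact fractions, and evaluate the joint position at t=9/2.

Δ: Δ0=7/3, Δ1=-7/3, Δ2=7
row 1: diag=12, rhs=-28; c'=1/4, d'=-7/3
row 2: denom=8−3·1/4=29/4; d'=(56−3·-7/3)/(29/4)=252/29
back: M2=252/29
back: M1=-7/3−1/4·252/29=-392/87
M: M0=0, M1=-392/87, M2=252/29, M3=0
seg 0: a=-5, c=M0/2=0, d=(M1−M0)/(6·3)=-196/783, b=Δ0−h0·(2M0+M1)/6=133/29
seg 1: a=2, c=M1/2=-196/87, d=(M2−M1)/(6·3)=574/783, b=Δ1−h1·(2M1+M2)/6=-63/29
seg 2: a=-5, c=M2/2=126/29, d=(M3−M2)/(6·1)=-42/29, b=Δ2−h2·(2M2+M3)/6=119/29
t_q=9/2 → seg 1, τ=3/2; S=2+-63/29·τ+-196/87·τ²+574/783·τ³=-447/116

  seg 0: a=-5 b=133/29 c=0 d=-196/783
  seg 1: a=2 b=-63/29 c=-196/87 d=574/783
  seg 2: a=-5 b=119/29 c=126/29 d=-42/29
S(9/2) = -447/116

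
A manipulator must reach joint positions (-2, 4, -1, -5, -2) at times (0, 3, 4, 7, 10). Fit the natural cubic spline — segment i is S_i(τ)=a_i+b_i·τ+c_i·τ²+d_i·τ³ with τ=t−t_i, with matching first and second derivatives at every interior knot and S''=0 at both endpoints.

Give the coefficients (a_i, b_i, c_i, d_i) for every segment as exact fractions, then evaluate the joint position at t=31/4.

  seg 0: a=-2 b=29/6 c=0 d=-17/54
  seg 1: a=4 b=-11/3 c=-17/6 d=3/2
  seg 2: a=-1 b=-29/6 c=5/3 d=-1/6
  seg 3: a=-5 b=2/3 c=1/6 d=-1/54
S(31/4) = -565/128

Δ: Δ0=2, Δ1=-5, Δ2=-4/3, Δ3=1
row 1: diag=8, rhs=-42; c'=1/8, d'=-21/4
row 2: denom=8−1·1/8=63/8; d'=(22−1·-21/4)/(63/8)=218/63
row 3: denom=12−3·8/21=76/7; d'=(14−3·218/63)/(76/7)=1/3
back: M3=1/3
back: M2=218/63−8/21·1/3=10/3
back: M1=-21/4−1/8·10/3=-17/3
M: M0=0, M1=-17/3, M2=10/3, M3=1/3, M4=0
seg 0: a=-2, c=M0/2=0, d=(M1−M0)/(6·3)=-17/54, b=Δ0−h0·(2M0+M1)/6=29/6
seg 1: a=4, c=M1/2=-17/6, d=(M2−M1)/(6·1)=3/2, b=Δ1−h1·(2M1+M2)/6=-11/3
seg 2: a=-1, c=M2/2=5/3, d=(M3−M2)/(6·3)=-1/6, b=Δ2−h2·(2M2+M3)/6=-29/6
seg 3: a=-5, c=M3/2=1/6, d=(M4−M3)/(6·3)=-1/54, b=Δ3−h3·(2M3+M4)/6=2/3
t_q=31/4 → seg 3, τ=3/4; S=-5+2/3·τ+1/6·τ²+-1/54·τ³=-565/128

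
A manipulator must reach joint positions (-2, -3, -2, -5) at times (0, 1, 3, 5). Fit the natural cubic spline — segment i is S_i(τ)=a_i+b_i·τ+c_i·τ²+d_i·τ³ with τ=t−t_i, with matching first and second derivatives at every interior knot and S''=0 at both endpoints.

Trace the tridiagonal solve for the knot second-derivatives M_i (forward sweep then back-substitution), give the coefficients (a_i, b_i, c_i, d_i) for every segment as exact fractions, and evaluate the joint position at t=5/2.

  seg 0: a=-2 b=-15/11 c=0 d=4/11
  seg 1: a=-3 b=-3/11 c=12/11 d=-31/88
  seg 2: a=-2 b=-3/22 c=-45/44 d=15/88
S(5/2) = -1509/704

Δ: Δ0=-1, Δ1=1/2, Δ2=-3/2
row 1: diag=6, rhs=9; c'=1/3, d'=3/2
row 2: denom=8−2·1/3=22/3; d'=(-12−2·3/2)/(22/3)=-45/22
back: M2=-45/22
back: M1=3/2−1/3·-45/22=24/11
M: M0=0, M1=24/11, M2=-45/22, M3=0
seg 0: a=-2, c=M0/2=0, d=(M1−M0)/(6·1)=4/11, b=Δ0−h0·(2M0+M1)/6=-15/11
seg 1: a=-3, c=M1/2=12/11, d=(M2−M1)/(6·2)=-31/88, b=Δ1−h1·(2M1+M2)/6=-3/11
seg 2: a=-2, c=M2/2=-45/44, d=(M3−M2)/(6·2)=15/88, b=Δ2−h2·(2M2+M3)/6=-3/22
t_q=5/2 → seg 1, τ=3/2; S=-3+-3/11·τ+12/11·τ²+-31/88·τ³=-1509/704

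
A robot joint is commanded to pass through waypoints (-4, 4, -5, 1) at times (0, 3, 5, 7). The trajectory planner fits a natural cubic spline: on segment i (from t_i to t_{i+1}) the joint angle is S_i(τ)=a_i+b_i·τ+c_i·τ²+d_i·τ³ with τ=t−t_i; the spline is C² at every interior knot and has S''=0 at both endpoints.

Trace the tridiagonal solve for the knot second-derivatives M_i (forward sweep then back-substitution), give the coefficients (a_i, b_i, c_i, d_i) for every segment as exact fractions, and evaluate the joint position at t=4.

  seg 0: a=-4 b=1259/228 c=0 d=-217/684
  seg 1: a=4 b=-347/114 c=-217/76 d=485/456
  seg 2: a=-5 b=-97/57 c=67/19 d=-67/114
S(4) = -127/152

Δ: Δ0=8/3, Δ1=-9/2, Δ2=3
row 1: diag=10, rhs=-43; c'=1/5, d'=-43/10
row 2: denom=8−2·1/5=38/5; d'=(45−2·-43/10)/(38/5)=134/19
back: M2=134/19
back: M1=-43/10−1/5·134/19=-217/38
M: M0=0, M1=-217/38, M2=134/19, M3=0
seg 0: a=-4, c=M0/2=0, d=(M1−M0)/(6·3)=-217/684, b=Δ0−h0·(2M0+M1)/6=1259/228
seg 1: a=4, c=M1/2=-217/76, d=(M2−M1)/(6·2)=485/456, b=Δ1−h1·(2M1+M2)/6=-347/114
seg 2: a=-5, c=M2/2=67/19, d=(M3−M2)/(6·2)=-67/114, b=Δ2−h2·(2M2+M3)/6=-97/57
t_q=4 → seg 1, τ=1; S=4+-347/114·τ+-217/76·τ²+485/456·τ³=-127/152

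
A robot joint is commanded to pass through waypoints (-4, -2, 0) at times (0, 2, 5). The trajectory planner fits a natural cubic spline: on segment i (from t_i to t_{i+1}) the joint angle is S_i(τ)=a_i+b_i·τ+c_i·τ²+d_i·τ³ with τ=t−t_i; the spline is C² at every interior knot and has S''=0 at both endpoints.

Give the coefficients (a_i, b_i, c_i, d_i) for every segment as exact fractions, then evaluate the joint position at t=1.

Δ: Δ0=1, Δ1=2/3
row 1: diag=10, rhs=-2; c'=3/10, d'=-1/5
back: M1=-1/5
M: M0=0, M1=-1/5, M2=0
seg 0: a=-4, c=M0/2=0, d=(M1−M0)/(6·2)=-1/60, b=Δ0−h0·(2M0+M1)/6=16/15
seg 1: a=-2, c=M1/2=-1/10, d=(M2−M1)/(6·3)=1/90, b=Δ1−h1·(2M1+M2)/6=13/15
t_q=1 → seg 0, τ=1; S=-4+16/15·τ+0·τ²+-1/60·τ³=-59/20

  seg 0: a=-4 b=16/15 c=0 d=-1/60
  seg 1: a=-2 b=13/15 c=-1/10 d=1/90
S(1) = -59/20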